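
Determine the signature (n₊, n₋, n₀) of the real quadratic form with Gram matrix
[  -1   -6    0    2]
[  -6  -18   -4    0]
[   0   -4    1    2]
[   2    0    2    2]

step 0: pivot -1 → sign −
step 1: pivot 18 → sign +
step 2: pivot 1/9 → sign +
step 3: pivot -6 → sign −
signature = (2, 2, 0)

Answer: (2, 2, 0)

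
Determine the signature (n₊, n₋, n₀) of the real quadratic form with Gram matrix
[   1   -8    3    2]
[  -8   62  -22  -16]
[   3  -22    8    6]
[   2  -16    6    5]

step 0: pivot 1 → sign +
step 1: pivot -2 → sign −
step 2: pivot 1 → sign +
step 3: pivot 1 → sign +
signature = (3, 1, 0)

Answer: (3, 1, 0)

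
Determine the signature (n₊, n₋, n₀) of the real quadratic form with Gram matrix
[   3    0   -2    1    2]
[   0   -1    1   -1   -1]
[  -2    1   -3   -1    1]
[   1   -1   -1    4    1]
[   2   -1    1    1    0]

step 0: pivot 3 → sign +
step 1: pivot -1 → sign −
step 2: pivot -10/3 → sign −
step 3: pivot 26/5 → sign +
step 4: pivot 1/13 → sign +
signature = (3, 2, 0)

Answer: (3, 2, 0)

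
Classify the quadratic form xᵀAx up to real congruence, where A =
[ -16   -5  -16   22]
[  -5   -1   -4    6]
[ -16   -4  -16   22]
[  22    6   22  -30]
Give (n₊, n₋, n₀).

step 0: pivot -16 → sign −
step 1: pivot 9/16 → sign +
step 2: pivot -16/9 → sign −
step 3: pivot 1/4 → sign +
signature = (2, 2, 0)

Answer: (2, 2, 0)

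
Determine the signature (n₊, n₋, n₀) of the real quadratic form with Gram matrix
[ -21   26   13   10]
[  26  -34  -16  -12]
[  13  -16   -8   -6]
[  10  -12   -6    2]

Answer: (2, 2, 0)

Derivation:
step 0: pivot -21 → sign −
step 1: pivot -38/21 → sign −
step 2: pivot 1/19 → sign +
step 3: pivot 6 → sign +
signature = (2, 2, 0)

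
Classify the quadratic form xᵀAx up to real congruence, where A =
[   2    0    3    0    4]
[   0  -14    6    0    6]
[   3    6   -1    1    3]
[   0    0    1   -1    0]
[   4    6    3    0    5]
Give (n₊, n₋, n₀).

step 0: pivot 2 → sign +
step 1: pivot -14 → sign −
step 2: pivot -41/14 → sign −
step 3: pivot -27/41 → sign −
step 4: pivot -1/3 → sign −
signature = (1, 4, 0)

Answer: (1, 4, 0)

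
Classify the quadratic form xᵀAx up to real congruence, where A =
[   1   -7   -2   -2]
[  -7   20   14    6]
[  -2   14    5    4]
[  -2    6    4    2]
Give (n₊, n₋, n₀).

Answer: (3, 1, 0)

Derivation:
step 0: pivot 1 → sign +
step 1: pivot -29 → sign −
step 2: pivot 1 → sign +
step 3: pivot 6/29 → sign +
signature = (3, 1, 0)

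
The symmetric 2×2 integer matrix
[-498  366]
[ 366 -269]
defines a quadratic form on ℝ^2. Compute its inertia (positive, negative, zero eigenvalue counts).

Answer: (0, 2, 0)

Derivation:
step 0: pivot -498 → sign −
step 1: pivot -1/83 → sign −
signature = (0, 2, 0)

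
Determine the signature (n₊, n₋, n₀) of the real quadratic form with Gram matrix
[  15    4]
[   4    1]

step 0: pivot 15 → sign +
step 1: pivot -1/15 → sign −
signature = (1, 1, 0)

Answer: (1, 1, 0)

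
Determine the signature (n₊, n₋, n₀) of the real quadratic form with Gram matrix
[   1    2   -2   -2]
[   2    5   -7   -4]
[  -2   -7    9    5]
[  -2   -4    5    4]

Answer: (3, 1, 0)

Derivation:
step 0: pivot 1 → sign +
step 1: pivot 1 → sign +
step 2: pivot -4 → sign −
step 3: pivot 1/4 → sign +
signature = (3, 1, 0)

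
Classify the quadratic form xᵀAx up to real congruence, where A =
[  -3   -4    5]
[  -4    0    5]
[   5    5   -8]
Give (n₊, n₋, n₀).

Answer: (1, 2, 0)

Derivation:
step 0: pivot -3 → sign −
step 1: pivot 16/3 → sign +
step 2: pivot -3/16 → sign −
signature = (1, 2, 0)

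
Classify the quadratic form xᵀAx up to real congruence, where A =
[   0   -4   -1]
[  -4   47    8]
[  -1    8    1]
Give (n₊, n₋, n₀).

Answer: (1, 2, 0)

Derivation:
step 0: pivot 47 → sign +
step 1: pivot -16/47 → sign −
step 2: pivot -1/16 → sign −
signature = (1, 2, 0)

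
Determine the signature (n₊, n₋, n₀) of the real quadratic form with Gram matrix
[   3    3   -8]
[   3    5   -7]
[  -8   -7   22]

Answer: (3, 0, 0)

Derivation:
step 0: pivot 3 → sign +
step 1: pivot 2 → sign +
step 2: pivot 1/6 → sign +
signature = (3, 0, 0)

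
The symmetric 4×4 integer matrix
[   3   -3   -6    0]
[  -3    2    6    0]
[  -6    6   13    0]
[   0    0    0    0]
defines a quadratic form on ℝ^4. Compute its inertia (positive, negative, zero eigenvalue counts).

Answer: (2, 1, 1)

Derivation:
step 0: pivot 3 → sign +
step 1: pivot -1 → sign −
step 2: pivot 1 → sign +
step 3: row/col 3 already zero → sign 0
signature = (2, 1, 1)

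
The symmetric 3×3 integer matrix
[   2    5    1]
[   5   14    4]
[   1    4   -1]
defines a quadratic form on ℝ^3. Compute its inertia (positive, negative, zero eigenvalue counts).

Answer: (2, 1, 0)

Derivation:
step 0: pivot 2 → sign +
step 1: pivot 3/2 → sign +
step 2: pivot -3 → sign −
signature = (2, 1, 0)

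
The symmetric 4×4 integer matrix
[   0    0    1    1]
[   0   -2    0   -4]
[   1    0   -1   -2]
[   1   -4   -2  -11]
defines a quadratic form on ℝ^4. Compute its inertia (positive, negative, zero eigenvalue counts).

step 0: pivot -2 → sign −
step 1: pivot -1 → sign −
step 2: pivot 1 → sign +
step 3: row/col 3 already zero → sign 0
signature = (1, 2, 1)

Answer: (1, 2, 1)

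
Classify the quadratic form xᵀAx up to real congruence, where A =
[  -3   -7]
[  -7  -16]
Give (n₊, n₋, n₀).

Answer: (1, 1, 0)

Derivation:
step 0: pivot -3 → sign −
step 1: pivot 1/3 → sign +
signature = (1, 1, 0)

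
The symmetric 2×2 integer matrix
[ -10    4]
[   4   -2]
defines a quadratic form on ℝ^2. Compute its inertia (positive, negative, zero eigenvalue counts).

step 0: pivot -10 → sign −
step 1: pivot -2/5 → sign −
signature = (0, 2, 0)

Answer: (0, 2, 0)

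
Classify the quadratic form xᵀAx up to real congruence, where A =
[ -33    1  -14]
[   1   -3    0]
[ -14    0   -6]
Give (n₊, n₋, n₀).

step 0: pivot -33 → sign −
step 1: pivot -98/33 → sign −
step 2: row/col 2 already zero → sign 0
signature = (0, 2, 1)

Answer: (0, 2, 1)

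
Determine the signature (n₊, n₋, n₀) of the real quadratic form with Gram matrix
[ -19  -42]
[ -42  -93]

step 0: pivot -19 → sign −
step 1: pivot -3/19 → sign −
signature = (0, 2, 0)

Answer: (0, 2, 0)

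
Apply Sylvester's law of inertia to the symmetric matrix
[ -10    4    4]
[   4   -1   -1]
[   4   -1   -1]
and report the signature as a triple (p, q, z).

Answer: (1, 1, 1)

Derivation:
step 0: pivot -10 → sign −
step 1: pivot 3/5 → sign +
step 2: row/col 2 already zero → sign 0
signature = (1, 1, 1)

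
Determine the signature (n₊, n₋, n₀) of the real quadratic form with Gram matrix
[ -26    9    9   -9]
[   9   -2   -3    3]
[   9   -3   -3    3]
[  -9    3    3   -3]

Answer: (2, 1, 1)

Derivation:
step 0: pivot -26 → sign −
step 1: pivot 29/26 → sign +
step 2: pivot 3/29 → sign +
step 3: row/col 3 already zero → sign 0
signature = (2, 1, 1)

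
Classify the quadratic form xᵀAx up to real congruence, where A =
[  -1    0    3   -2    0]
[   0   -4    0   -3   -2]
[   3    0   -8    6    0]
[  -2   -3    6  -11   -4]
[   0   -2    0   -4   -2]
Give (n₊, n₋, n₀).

step 0: pivot -1 → sign −
step 1: pivot -4 → sign −
step 2: pivot 1 → sign +
step 3: pivot -19/4 → sign −
step 4: pivot 6/19 → sign +
signature = (2, 3, 0)

Answer: (2, 3, 0)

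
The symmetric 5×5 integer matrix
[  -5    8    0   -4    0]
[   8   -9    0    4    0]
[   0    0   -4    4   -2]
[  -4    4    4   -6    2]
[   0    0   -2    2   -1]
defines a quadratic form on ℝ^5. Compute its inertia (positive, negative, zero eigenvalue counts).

Answer: (1, 3, 1)

Derivation:
step 0: pivot -5 → sign −
step 1: pivot 19/5 → sign +
step 2: pivot -4 → sign −
step 3: pivot -6/19 → sign −
step 4: row/col 4 already zero → sign 0
signature = (1, 3, 1)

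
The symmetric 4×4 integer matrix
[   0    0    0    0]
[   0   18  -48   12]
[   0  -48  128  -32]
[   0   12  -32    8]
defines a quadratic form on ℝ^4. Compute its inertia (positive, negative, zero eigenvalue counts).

Answer: (1, 0, 3)

Derivation:
step 0: pivot 18 → sign +
step 1: row/col 1 already zero → sign 0
step 2: row/col 2 already zero → sign 0
step 3: row/col 3 already zero → sign 0
signature = (1, 0, 3)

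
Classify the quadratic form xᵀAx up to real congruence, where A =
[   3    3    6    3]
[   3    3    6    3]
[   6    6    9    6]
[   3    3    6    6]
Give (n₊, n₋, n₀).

Answer: (2, 1, 1)

Derivation:
step 0: pivot 3 → sign +
step 1: pivot -3 → sign −
step 2: pivot 3 → sign +
step 3: row/col 3 already zero → sign 0
signature = (2, 1, 1)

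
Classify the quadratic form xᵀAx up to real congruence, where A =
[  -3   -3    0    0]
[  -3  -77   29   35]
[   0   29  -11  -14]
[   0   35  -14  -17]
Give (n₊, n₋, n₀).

Answer: (1, 3, 0)

Derivation:
step 0: pivot -3 → sign −
step 1: pivot -74 → sign −
step 2: pivot 27/74 → sign +
step 3: pivot -2/3 → sign −
signature = (1, 3, 0)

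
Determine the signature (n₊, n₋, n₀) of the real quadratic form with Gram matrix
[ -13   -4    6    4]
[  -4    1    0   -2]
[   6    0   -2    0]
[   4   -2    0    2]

Answer: (1, 3, 0)

Derivation:
step 0: pivot -13 → sign −
step 1: pivot 29/13 → sign +
step 2: pivot -22/29 → sign −
step 3: pivot -6/11 → sign −
signature = (1, 3, 0)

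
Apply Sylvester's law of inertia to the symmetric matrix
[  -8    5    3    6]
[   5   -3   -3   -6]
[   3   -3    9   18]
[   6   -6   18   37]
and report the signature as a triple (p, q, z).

Answer: (2, 1, 1)

Derivation:
step 0: pivot -8 → sign −
step 1: pivot 1/8 → sign +
step 2: pivot 1 → sign +
step 3: row/col 3 already zero → sign 0
signature = (2, 1, 1)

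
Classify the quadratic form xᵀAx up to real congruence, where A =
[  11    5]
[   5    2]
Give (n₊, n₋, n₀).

step 0: pivot 11 → sign +
step 1: pivot -3/11 → sign −
signature = (1, 1, 0)

Answer: (1, 1, 0)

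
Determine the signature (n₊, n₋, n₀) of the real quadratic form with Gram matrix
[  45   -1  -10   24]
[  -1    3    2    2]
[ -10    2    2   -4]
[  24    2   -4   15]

step 0: pivot 45 → sign +
step 1: pivot 134/45 → sign +
step 2: pivot -86/67 → sign −
step 3: pivot 3/43 → sign +
signature = (3, 1, 0)

Answer: (3, 1, 0)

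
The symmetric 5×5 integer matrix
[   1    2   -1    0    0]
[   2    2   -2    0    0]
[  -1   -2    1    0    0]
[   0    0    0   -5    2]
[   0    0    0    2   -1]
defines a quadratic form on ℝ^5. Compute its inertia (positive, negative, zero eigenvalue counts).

step 0: pivot 1 → sign +
step 1: pivot -2 → sign −
step 2: pivot -5 → sign −
step 3: pivot -1/5 → sign −
step 4: row/col 4 already zero → sign 0
signature = (1, 3, 1)

Answer: (1, 3, 1)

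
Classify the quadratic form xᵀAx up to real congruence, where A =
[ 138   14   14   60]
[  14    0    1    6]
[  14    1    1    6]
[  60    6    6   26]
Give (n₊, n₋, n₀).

step 0: pivot 138 → sign +
step 1: pivot -98/69 → sign −
step 2: pivot -29/98 → sign −
step 3: pivot -2/29 → sign −
signature = (1, 3, 0)

Answer: (1, 3, 0)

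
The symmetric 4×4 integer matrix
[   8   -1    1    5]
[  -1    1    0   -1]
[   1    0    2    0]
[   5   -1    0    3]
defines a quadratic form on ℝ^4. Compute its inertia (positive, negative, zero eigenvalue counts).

Answer: (3, 1, 0)

Derivation:
step 0: pivot 8 → sign +
step 1: pivot 7/8 → sign +
step 2: pivot 13/7 → sign +
step 3: pivot -6/13 → sign −
signature = (3, 1, 0)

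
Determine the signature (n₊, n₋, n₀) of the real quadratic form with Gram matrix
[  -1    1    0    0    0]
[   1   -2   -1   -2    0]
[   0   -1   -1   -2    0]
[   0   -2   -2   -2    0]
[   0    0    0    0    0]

Answer: (1, 2, 2)

Derivation:
step 0: pivot -1 → sign −
step 1: pivot -1 → sign −
step 2: pivot 2 → sign +
step 3: row/col 3 already zero → sign 0
step 4: row/col 4 already zero → sign 0
signature = (1, 2, 2)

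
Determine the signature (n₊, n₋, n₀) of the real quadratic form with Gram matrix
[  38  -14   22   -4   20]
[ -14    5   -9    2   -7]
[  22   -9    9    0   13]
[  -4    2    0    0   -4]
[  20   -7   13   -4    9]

Answer: (3, 2, 0)

Derivation:
step 0: pivot 38 → sign +
step 1: pivot -3/19 → sign −
step 2: pivot 4/3 → sign +
step 3: pivot 1 → sign +
step 4: pivot -2 → sign −
signature = (3, 2, 0)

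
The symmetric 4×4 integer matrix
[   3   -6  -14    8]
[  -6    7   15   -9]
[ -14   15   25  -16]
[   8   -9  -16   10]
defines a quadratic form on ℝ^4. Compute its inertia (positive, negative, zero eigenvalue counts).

step 0: pivot 3 → sign +
step 1: pivot -5 → sign −
step 2: pivot -98/15 → sign −
step 3: pivot -3/98 → sign −
signature = (1, 3, 0)

Answer: (1, 3, 0)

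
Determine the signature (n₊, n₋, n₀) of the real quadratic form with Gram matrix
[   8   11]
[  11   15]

Answer: (1, 1, 0)

Derivation:
step 0: pivot 8 → sign +
step 1: pivot -1/8 → sign −
signature = (1, 1, 0)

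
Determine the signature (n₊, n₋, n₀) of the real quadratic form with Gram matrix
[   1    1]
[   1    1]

step 0: pivot 1 → sign +
step 1: row/col 1 already zero → sign 0
signature = (1, 0, 1)

Answer: (1, 0, 1)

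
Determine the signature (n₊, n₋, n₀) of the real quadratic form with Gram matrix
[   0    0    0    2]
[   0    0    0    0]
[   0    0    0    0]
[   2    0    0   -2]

step 0: pivot -2 → sign −
step 1: pivot 2 → sign +
step 2: row/col 2 already zero → sign 0
step 3: row/col 3 already zero → sign 0
signature = (1, 1, 2)

Answer: (1, 1, 2)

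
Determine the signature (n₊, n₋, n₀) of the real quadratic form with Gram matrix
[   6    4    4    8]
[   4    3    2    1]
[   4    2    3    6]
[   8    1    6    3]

Answer: (2, 1, 1)

Derivation:
step 0: pivot 6 → sign +
step 1: pivot 1/3 → sign +
step 2: pivot -1 → sign −
step 3: row/col 3 already zero → sign 0
signature = (2, 1, 1)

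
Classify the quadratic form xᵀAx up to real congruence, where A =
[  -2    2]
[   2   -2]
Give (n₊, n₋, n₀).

step 0: pivot -2 → sign −
step 1: row/col 1 already zero → sign 0
signature = (0, 1, 1)

Answer: (0, 1, 1)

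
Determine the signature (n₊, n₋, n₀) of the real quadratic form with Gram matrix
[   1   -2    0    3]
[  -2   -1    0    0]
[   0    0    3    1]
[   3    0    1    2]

step 0: pivot 1 → sign +
step 1: pivot -5 → sign −
step 2: pivot 3 → sign +
step 3: pivot -2/15 → sign −
signature = (2, 2, 0)

Answer: (2, 2, 0)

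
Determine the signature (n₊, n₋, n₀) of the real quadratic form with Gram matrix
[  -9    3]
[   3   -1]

step 0: pivot -9 → sign −
step 1: row/col 1 already zero → sign 0
signature = (0, 1, 1)

Answer: (0, 1, 1)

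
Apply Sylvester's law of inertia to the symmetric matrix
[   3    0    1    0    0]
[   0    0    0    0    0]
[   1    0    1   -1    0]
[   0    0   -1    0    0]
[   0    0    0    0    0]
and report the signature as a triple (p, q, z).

step 0: pivot 3 → sign +
step 1: pivot 2/3 → sign +
step 2: pivot -3/2 → sign −
step 3: row/col 3 already zero → sign 0
step 4: row/col 4 already zero → sign 0
signature = (2, 1, 2)

Answer: (2, 1, 2)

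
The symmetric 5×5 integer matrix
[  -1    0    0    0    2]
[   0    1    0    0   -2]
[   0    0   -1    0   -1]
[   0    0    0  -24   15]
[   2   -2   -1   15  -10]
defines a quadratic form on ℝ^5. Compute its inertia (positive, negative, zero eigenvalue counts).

Answer: (2, 3, 0)

Derivation:
step 0: pivot -1 → sign −
step 1: pivot 1 → sign +
step 2: pivot -1 → sign −
step 3: pivot -24 → sign −
step 4: pivot 3/8 → sign +
signature = (2, 3, 0)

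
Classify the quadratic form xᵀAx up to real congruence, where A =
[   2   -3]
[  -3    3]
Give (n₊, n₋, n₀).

Answer: (1, 1, 0)

Derivation:
step 0: pivot 2 → sign +
step 1: pivot -3/2 → sign −
signature = (1, 1, 0)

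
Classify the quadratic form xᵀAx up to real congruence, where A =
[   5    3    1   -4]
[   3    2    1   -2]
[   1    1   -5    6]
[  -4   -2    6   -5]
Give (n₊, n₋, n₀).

step 0: pivot 5 → sign +
step 1: pivot 1/5 → sign +
step 2: pivot -6 → sign −
step 3: pivot -3 → sign −
signature = (2, 2, 0)

Answer: (2, 2, 0)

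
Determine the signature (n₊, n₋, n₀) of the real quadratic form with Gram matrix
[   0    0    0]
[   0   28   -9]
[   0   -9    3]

Answer: (2, 0, 1)

Derivation:
step 0: pivot 28 → sign +
step 1: pivot 3/28 → sign +
step 2: row/col 2 already zero → sign 0
signature = (2, 0, 1)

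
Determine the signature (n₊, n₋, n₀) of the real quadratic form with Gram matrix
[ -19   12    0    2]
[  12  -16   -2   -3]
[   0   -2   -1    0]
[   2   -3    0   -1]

Answer: (0, 4, 0)

Derivation:
step 0: pivot -19 → sign −
step 1: pivot -160/19 → sign −
step 2: pivot -21/40 → sign −
step 3: pivot -3/28 → sign −
signature = (0, 4, 0)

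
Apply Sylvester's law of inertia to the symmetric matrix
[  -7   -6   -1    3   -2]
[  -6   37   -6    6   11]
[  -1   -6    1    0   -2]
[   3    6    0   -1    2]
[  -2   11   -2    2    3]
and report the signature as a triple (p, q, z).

step 0: pivot -7 → sign −
step 1: pivot 295/7 → sign +
step 2: pivot 152/295 → sign +
step 3: pivot 1/152 → sign +
step 4: pivot -2 → sign −
signature = (3, 2, 0)

Answer: (3, 2, 0)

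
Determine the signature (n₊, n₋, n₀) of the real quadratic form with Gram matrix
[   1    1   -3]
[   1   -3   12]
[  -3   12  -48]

Answer: (1, 2, 0)

Derivation:
step 0: pivot 1 → sign +
step 1: pivot -4 → sign −
step 2: pivot -3/4 → sign −
signature = (1, 2, 0)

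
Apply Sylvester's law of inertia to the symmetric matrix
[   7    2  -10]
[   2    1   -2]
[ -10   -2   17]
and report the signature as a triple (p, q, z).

Answer: (3, 0, 0)

Derivation:
step 0: pivot 7 → sign +
step 1: pivot 3/7 → sign +
step 2: pivot 1 → sign +
signature = (3, 0, 0)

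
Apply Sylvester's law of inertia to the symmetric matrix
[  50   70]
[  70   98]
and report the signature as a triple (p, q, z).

step 0: pivot 50 → sign +
step 1: row/col 1 already zero → sign 0
signature = (1, 0, 1)

Answer: (1, 0, 1)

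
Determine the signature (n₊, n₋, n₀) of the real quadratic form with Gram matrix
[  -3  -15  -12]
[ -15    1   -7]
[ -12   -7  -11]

step 0: pivot -3 → sign −
step 1: pivot 76 → sign +
step 2: pivot 3/76 → sign +
signature = (2, 1, 0)

Answer: (2, 1, 0)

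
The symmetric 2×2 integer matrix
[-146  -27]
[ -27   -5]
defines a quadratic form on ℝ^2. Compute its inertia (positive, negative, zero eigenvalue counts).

step 0: pivot -146 → sign −
step 1: pivot -1/146 → sign −
signature = (0, 2, 0)

Answer: (0, 2, 0)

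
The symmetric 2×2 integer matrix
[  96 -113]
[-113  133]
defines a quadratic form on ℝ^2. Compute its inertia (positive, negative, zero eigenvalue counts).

step 0: pivot 96 → sign +
step 1: pivot -1/96 → sign −
signature = (1, 1, 0)

Answer: (1, 1, 0)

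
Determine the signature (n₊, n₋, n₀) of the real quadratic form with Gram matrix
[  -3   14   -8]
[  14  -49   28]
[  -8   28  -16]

Answer: (1, 1, 1)

Derivation:
step 0: pivot -3 → sign −
step 1: pivot 49/3 → sign +
step 2: row/col 2 already zero → sign 0
signature = (1, 1, 1)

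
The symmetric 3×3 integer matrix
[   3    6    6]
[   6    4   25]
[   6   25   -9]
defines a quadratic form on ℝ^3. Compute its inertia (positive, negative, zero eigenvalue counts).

Answer: (2, 1, 0)

Derivation:
step 0: pivot 3 → sign +
step 1: pivot -8 → sign −
step 2: pivot 1/8 → sign +
signature = (2, 1, 0)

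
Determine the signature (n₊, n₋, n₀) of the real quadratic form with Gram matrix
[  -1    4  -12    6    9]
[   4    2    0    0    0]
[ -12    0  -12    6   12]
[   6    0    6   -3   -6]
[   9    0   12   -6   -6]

step 0: pivot -1 → sign −
step 1: pivot 18 → sign +
step 2: pivot 4 → sign +
step 3: pivot 3 → sign +
step 4: row/col 4 already zero → sign 0
signature = (3, 1, 1)

Answer: (3, 1, 1)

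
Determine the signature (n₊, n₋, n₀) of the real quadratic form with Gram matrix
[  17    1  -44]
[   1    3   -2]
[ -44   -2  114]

step 0: pivot 17 → sign +
step 1: pivot 50/17 → sign +
step 2: row/col 2 already zero → sign 0
signature = (2, 0, 1)

Answer: (2, 0, 1)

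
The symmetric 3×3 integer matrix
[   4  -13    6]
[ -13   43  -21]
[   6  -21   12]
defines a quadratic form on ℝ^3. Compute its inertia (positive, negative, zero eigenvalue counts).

Answer: (2, 0, 1)

Derivation:
step 0: pivot 4 → sign +
step 1: pivot 3/4 → sign +
step 2: row/col 2 already zero → sign 0
signature = (2, 0, 1)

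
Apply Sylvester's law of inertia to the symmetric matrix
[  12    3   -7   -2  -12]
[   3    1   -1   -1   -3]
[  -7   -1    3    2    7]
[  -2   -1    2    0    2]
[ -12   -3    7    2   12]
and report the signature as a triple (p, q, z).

Answer: (3, 1, 1)

Derivation:
step 0: pivot 12 → sign +
step 1: pivot 1/4 → sign +
step 2: pivot -10/3 → sign −
step 3: pivot 3/10 → sign +
step 4: row/col 4 already zero → sign 0
signature = (3, 1, 1)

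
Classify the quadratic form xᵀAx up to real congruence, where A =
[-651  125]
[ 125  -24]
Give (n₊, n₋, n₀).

step 0: pivot -651 → sign −
step 1: pivot 1/651 → sign +
signature = (1, 1, 0)

Answer: (1, 1, 0)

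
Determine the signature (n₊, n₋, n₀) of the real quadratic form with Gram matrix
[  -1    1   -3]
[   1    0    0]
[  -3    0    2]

step 0: pivot -1 → sign −
step 1: pivot 1 → sign +
step 2: pivot 2 → sign +
signature = (2, 1, 0)

Answer: (2, 1, 0)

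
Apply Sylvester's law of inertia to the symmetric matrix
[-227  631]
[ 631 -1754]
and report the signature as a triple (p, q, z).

Answer: (1, 1, 0)

Derivation:
step 0: pivot -227 → sign −
step 1: pivot 3/227 → sign +
signature = (1, 1, 0)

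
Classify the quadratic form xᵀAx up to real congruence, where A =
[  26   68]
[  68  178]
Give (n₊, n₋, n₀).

step 0: pivot 26 → sign +
step 1: pivot 2/13 → sign +
signature = (2, 0, 0)

Answer: (2, 0, 0)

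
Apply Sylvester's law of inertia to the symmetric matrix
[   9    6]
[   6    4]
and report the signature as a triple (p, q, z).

Answer: (1, 0, 1)

Derivation:
step 0: pivot 9 → sign +
step 1: row/col 1 already zero → sign 0
signature = (1, 0, 1)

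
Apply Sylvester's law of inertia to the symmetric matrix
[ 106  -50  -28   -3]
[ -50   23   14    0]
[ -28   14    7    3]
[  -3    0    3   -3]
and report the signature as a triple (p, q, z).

Answer: (3, 1, 0)

Derivation:
step 0: pivot 106 → sign +
step 1: pivot -31/53 → sign −
step 2: pivot 21/31 → sign +
step 3: pivot 3/14 → sign +
signature = (3, 1, 0)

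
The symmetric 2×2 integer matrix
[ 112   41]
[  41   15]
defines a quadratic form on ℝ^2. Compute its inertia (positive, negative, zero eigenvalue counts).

Answer: (1, 1, 0)

Derivation:
step 0: pivot 112 → sign +
step 1: pivot -1/112 → sign −
signature = (1, 1, 0)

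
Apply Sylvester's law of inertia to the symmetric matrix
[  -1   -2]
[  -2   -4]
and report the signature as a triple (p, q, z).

step 0: pivot -1 → sign −
step 1: row/col 1 already zero → sign 0
signature = (0, 1, 1)

Answer: (0, 1, 1)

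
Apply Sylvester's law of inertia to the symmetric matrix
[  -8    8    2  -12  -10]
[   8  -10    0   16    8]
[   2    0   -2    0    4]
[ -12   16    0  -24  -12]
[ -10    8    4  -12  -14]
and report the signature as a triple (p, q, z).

Answer: (1, 2, 2)

Derivation:
step 0: pivot -8 → sign −
step 1: pivot -2 → sign −
step 2: pivot 1/2 → sign +
step 3: row/col 3 already zero → sign 0
step 4: row/col 4 already zero → sign 0
signature = (1, 2, 2)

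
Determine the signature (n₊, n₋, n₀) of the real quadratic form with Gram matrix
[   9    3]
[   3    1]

step 0: pivot 9 → sign +
step 1: row/col 1 already zero → sign 0
signature = (1, 0, 1)

Answer: (1, 0, 1)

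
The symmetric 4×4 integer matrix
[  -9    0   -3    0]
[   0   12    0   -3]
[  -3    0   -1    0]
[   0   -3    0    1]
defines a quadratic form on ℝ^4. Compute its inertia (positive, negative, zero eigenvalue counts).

Answer: (2, 1, 1)

Derivation:
step 0: pivot -9 → sign −
step 1: pivot 12 → sign +
step 2: pivot 1/4 → sign +
step 3: row/col 3 already zero → sign 0
signature = (2, 1, 1)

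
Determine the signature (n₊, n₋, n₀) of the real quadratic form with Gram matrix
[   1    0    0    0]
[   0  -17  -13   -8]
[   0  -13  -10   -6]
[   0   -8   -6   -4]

step 0: pivot 1 → sign +
step 1: pivot -17 → sign −
step 2: pivot -1/17 → sign −
step 3: row/col 3 already zero → sign 0
signature = (1, 2, 1)

Answer: (1, 2, 1)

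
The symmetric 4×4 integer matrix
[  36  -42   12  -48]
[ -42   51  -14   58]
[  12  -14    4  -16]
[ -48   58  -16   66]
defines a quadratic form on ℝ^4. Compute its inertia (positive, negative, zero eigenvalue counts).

step 0: pivot 36 → sign +
step 1: pivot 2 → sign +
step 2: row/col 2 already zero → sign 0
step 3: row/col 3 already zero → sign 0
signature = (2, 0, 2)

Answer: (2, 0, 2)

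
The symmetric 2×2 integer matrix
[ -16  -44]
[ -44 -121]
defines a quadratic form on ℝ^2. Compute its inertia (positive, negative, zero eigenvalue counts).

step 0: pivot -16 → sign −
step 1: row/col 1 already zero → sign 0
signature = (0, 1, 1)

Answer: (0, 1, 1)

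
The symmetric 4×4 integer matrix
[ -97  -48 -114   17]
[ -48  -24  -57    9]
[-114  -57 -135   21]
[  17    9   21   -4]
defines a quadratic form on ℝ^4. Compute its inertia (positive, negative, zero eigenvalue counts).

Answer: (1, 2, 1)

Derivation:
step 0: pivot -97 → sign −
step 1: pivot -24/97 → sign −
step 2: pivot 3/8 → sign +
step 3: row/col 3 already zero → sign 0
signature = (1, 2, 1)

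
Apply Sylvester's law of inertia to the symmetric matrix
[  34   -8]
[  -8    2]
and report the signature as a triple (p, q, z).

step 0: pivot 34 → sign +
step 1: pivot 2/17 → sign +
signature = (2, 0, 0)

Answer: (2, 0, 0)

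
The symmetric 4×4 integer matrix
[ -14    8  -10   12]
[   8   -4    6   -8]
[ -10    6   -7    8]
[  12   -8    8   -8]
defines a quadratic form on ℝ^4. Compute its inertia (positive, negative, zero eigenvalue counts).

step 0: pivot -14 → sign −
step 1: pivot 4/7 → sign +
step 2: row/col 2 already zero → sign 0
step 3: row/col 3 already zero → sign 0
signature = (1, 1, 2)

Answer: (1, 1, 2)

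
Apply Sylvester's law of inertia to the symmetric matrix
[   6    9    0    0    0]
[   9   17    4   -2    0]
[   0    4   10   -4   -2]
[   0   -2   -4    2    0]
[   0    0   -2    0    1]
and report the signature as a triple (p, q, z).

Answer: (4, 1, 0)

Derivation:
step 0: pivot 6 → sign +
step 1: pivot 7/2 → sign +
step 2: pivot 38/7 → sign +
step 3: pivot 6/19 → sign +
step 4: pivot -1 → sign −
signature = (4, 1, 0)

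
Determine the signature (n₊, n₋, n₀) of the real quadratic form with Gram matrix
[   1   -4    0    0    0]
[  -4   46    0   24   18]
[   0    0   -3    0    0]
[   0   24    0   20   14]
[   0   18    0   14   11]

step 0: pivot 1 → sign +
step 1: pivot 30 → sign +
step 2: pivot -3 → sign −
step 3: pivot 4/5 → sign +
step 4: row/col 4 already zero → sign 0
signature = (3, 1, 1)

Answer: (3, 1, 1)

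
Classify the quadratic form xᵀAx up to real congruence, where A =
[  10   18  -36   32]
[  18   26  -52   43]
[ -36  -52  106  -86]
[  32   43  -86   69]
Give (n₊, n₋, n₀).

Answer: (2, 2, 0)

Derivation:
step 0: pivot 10 → sign +
step 1: pivot -32/5 → sign −
step 2: pivot 2 → sign +
step 3: pivot -3/32 → sign −
signature = (2, 2, 0)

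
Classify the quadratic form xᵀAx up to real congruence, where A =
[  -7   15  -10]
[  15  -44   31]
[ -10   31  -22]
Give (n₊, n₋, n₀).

Answer: (1, 2, 0)

Derivation:
step 0: pivot -7 → sign −
step 1: pivot -83/7 → sign −
step 2: pivot 1/83 → sign +
signature = (1, 2, 0)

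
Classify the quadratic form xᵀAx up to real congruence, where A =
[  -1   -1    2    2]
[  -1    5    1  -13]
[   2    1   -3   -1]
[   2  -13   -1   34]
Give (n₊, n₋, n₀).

step 0: pivot -1 → sign −
step 1: pivot 6 → sign +
step 2: pivot 5/6 → sign +
step 3: pivot 1/5 → sign +
signature = (3, 1, 0)

Answer: (3, 1, 0)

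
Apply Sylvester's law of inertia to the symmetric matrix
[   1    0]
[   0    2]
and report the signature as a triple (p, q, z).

Answer: (2, 0, 0)

Derivation:
step 0: pivot 1 → sign +
step 1: pivot 2 → sign +
signature = (2, 0, 0)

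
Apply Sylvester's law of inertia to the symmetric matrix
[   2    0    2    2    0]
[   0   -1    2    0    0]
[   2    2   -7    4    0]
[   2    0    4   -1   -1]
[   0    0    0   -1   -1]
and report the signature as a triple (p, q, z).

step 0: pivot 2 → sign +
step 1: pivot -1 → sign −
step 2: pivot -5 → sign −
step 3: pivot -11/5 → sign −
step 4: pivot -6/11 → sign −
signature = (1, 4, 0)

Answer: (1, 4, 0)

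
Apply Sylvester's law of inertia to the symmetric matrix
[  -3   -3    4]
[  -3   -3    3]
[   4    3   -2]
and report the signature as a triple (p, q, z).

Answer: (1, 2, 0)

Derivation:
step 0: pivot -3 → sign −
step 1: pivot 10/3 → sign +
step 2: pivot -3/10 → sign −
signature = (1, 2, 0)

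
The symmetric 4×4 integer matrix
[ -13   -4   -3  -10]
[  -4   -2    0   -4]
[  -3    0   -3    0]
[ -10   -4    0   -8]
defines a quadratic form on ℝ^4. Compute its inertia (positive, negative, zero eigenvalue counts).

step 0: pivot -13 → sign −
step 1: pivot -10/13 → sign −
step 2: pivot -6/5 → sign −
step 3: pivot 2 → sign +
signature = (1, 3, 0)

Answer: (1, 3, 0)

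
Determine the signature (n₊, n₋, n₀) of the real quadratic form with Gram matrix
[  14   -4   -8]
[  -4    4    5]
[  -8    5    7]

Answer: (2, 1, 0)

Derivation:
step 0: pivot 14 → sign +
step 1: pivot 20/7 → sign +
step 2: pivot -3/20 → sign −
signature = (2, 1, 0)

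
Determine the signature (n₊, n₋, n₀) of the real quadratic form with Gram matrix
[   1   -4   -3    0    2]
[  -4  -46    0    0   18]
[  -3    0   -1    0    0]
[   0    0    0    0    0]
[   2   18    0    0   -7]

Answer: (2, 2, 1)

Derivation:
step 0: pivot 1 → sign +
step 1: pivot -62 → sign −
step 2: pivot -238/31 → sign −
step 3: pivot 3/119 → sign +
step 4: row/col 4 already zero → sign 0
signature = (2, 2, 1)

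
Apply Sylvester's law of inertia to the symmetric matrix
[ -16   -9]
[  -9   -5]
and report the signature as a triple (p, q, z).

step 0: pivot -16 → sign −
step 1: pivot 1/16 → sign +
signature = (1, 1, 0)

Answer: (1, 1, 0)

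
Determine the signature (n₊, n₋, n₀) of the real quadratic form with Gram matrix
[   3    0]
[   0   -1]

Answer: (1, 1, 0)

Derivation:
step 0: pivot 3 → sign +
step 1: pivot -1 → sign −
signature = (1, 1, 0)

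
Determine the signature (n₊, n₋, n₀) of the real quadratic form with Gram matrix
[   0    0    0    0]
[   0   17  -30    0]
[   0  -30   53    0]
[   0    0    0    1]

Answer: (3, 0, 1)

Derivation:
step 0: pivot 17 → sign +
step 1: pivot 1/17 → sign +
step 2: pivot 1 → sign +
step 3: row/col 3 already zero → sign 0
signature = (3, 0, 1)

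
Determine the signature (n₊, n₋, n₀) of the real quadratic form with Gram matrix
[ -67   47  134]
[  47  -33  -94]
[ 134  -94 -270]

Answer: (0, 3, 0)

Derivation:
step 0: pivot -67 → sign −
step 1: pivot -2/67 → sign −
step 2: pivot -2 → sign −
signature = (0, 3, 0)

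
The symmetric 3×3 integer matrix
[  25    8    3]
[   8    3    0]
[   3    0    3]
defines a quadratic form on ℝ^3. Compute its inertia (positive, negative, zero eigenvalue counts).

step 0: pivot 25 → sign +
step 1: pivot 11/25 → sign +
step 2: pivot 6/11 → sign +
signature = (3, 0, 0)

Answer: (3, 0, 0)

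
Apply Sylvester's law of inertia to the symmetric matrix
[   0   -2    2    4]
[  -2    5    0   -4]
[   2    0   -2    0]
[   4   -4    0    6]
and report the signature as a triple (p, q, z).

step 0: pivot 5 → sign +
step 1: pivot -4/5 → sign −
step 2: pivot 3 → sign +
step 3: pivot -2 → sign −
signature = (2, 2, 0)

Answer: (2, 2, 0)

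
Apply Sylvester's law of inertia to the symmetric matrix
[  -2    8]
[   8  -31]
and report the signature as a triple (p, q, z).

Answer: (1, 1, 0)

Derivation:
step 0: pivot -2 → sign −
step 1: pivot 1 → sign +
signature = (1, 1, 0)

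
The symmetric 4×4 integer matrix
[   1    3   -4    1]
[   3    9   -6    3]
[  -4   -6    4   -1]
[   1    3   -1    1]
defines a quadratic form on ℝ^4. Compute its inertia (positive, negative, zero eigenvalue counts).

step 0: pivot 1 → sign +
step 1: pivot -12 → sign −
step 2: pivot 3 → sign +
step 3: row/col 3 already zero → sign 0
signature = (2, 1, 1)

Answer: (2, 1, 1)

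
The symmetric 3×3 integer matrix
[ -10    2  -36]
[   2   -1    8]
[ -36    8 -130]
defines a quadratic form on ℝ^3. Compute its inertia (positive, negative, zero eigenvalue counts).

step 0: pivot -10 → sign −
step 1: pivot -3/5 → sign −
step 2: pivot 2/3 → sign +
signature = (1, 2, 0)

Answer: (1, 2, 0)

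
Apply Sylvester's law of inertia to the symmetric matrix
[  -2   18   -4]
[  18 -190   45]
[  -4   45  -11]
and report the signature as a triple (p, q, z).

Answer: (0, 3, 0)

Derivation:
step 0: pivot -2 → sign −
step 1: pivot -28 → sign −
step 2: pivot -3/28 → sign −
signature = (0, 3, 0)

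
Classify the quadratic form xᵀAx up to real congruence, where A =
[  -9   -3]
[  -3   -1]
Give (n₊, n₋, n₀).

Answer: (0, 1, 1)

Derivation:
step 0: pivot -9 → sign −
step 1: row/col 1 already zero → sign 0
signature = (0, 1, 1)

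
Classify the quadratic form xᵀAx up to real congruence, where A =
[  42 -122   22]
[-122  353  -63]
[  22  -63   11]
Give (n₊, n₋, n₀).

Answer: (2, 1, 0)

Derivation:
step 0: pivot 42 → sign +
step 1: pivot -29/21 → sign −
step 2: pivot 2/29 → sign +
signature = (2, 1, 0)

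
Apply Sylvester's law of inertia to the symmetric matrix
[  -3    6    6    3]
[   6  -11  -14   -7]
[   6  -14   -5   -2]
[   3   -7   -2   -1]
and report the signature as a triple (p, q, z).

step 0: pivot -3 → sign −
step 1: pivot 1 → sign +
step 2: pivot 3 → sign +
step 3: pivot -1/3 → sign −
signature = (2, 2, 0)

Answer: (2, 2, 0)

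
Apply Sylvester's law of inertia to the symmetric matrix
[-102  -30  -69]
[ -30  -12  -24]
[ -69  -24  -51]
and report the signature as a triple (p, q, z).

step 0: pivot -102 → sign −
step 1: pivot -54/17 → sign −
step 2: row/col 2 already zero → sign 0
signature = (0, 2, 1)

Answer: (0, 2, 1)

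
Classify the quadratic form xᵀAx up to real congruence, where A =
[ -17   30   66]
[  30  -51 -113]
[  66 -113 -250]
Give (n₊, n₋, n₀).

Answer: (2, 1, 0)

Derivation:
step 0: pivot -17 → sign −
step 1: pivot 33/17 → sign +
step 2: pivot 1/33 → sign +
signature = (2, 1, 0)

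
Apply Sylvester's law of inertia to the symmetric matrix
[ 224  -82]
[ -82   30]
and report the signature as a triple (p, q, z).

Answer: (1, 1, 0)

Derivation:
step 0: pivot 224 → sign +
step 1: pivot -1/56 → sign −
signature = (1, 1, 0)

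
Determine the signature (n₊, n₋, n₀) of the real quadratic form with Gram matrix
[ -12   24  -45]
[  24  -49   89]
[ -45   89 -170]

step 0: pivot -12 → sign −
step 1: pivot -1 → sign −
step 2: pivot -1/4 → sign −
signature = (0, 3, 0)

Answer: (0, 3, 0)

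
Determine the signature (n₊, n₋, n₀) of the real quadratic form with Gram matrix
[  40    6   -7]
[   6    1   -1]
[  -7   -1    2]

step 0: pivot 40 → sign +
step 1: pivot 1/10 → sign +
step 2: pivot 3/4 → sign +
signature = (3, 0, 0)

Answer: (3, 0, 0)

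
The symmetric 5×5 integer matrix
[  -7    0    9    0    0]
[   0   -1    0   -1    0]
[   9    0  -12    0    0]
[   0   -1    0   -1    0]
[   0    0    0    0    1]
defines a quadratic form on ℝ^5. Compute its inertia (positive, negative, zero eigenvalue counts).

step 0: pivot -7 → sign −
step 1: pivot -1 → sign −
step 2: pivot -3/7 → sign −
step 3: pivot 1 → sign +
step 4: row/col 4 already zero → sign 0
signature = (1, 3, 1)

Answer: (1, 3, 1)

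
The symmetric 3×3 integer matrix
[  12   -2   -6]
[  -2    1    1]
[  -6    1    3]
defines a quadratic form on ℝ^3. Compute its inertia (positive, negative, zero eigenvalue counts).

step 0: pivot 12 → sign +
step 1: pivot 2/3 → sign +
step 2: row/col 2 already zero → sign 0
signature = (2, 0, 1)

Answer: (2, 0, 1)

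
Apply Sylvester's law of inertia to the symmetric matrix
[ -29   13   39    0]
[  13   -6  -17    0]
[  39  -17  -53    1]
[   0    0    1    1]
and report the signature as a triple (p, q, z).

step 0: pivot -29 → sign −
step 1: pivot -5/29 → sign −
step 2: pivot 4/5 → sign +
step 3: pivot -1/4 → sign −
signature = (1, 3, 0)

Answer: (1, 3, 0)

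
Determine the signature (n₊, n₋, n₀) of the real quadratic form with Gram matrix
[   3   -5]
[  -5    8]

step 0: pivot 3 → sign +
step 1: pivot -1/3 → sign −
signature = (1, 1, 0)

Answer: (1, 1, 0)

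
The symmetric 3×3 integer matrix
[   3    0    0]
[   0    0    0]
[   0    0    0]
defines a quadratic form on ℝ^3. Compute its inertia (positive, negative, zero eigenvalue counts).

step 0: pivot 3 → sign +
step 1: row/col 1 already zero → sign 0
step 2: row/col 2 already zero → sign 0
signature = (1, 0, 2)

Answer: (1, 0, 2)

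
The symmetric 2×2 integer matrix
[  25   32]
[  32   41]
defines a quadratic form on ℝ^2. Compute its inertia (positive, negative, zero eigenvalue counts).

step 0: pivot 25 → sign +
step 1: pivot 1/25 → sign +
signature = (2, 0, 0)

Answer: (2, 0, 0)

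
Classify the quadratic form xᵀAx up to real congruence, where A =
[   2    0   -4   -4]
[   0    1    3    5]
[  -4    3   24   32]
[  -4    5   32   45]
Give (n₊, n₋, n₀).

step 0: pivot 2 → sign +
step 1: pivot 1 → sign +
step 2: pivot 7 → sign +
step 3: pivot 3/7 → sign +
signature = (4, 0, 0)

Answer: (4, 0, 0)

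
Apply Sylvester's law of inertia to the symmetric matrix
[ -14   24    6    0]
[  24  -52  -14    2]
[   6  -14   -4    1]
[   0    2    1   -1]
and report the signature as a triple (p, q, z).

Answer: (0, 3, 1)

Derivation:
step 0: pivot -14 → sign −
step 1: pivot -76/7 → sign −
step 2: pivot -3/19 → sign −
step 3: row/col 3 already zero → sign 0
signature = (0, 3, 1)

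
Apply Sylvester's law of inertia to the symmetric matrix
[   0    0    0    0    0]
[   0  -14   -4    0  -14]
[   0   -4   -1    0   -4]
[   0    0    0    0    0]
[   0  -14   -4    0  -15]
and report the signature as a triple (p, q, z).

Answer: (1, 2, 2)

Derivation:
step 0: pivot -14 → sign −
step 1: pivot 1/7 → sign +
step 2: pivot -1 → sign −
step 3: row/col 3 already zero → sign 0
step 4: row/col 4 already zero → sign 0
signature = (1, 2, 2)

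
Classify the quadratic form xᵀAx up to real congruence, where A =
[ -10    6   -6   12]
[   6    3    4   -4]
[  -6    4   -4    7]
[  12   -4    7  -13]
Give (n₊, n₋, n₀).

Answer: (2, 2, 0)

Derivation:
step 0: pivot -10 → sign −
step 1: pivot 33/5 → sign +
step 2: pivot -14/33 → sign −
step 3: pivot 3/14 → sign +
signature = (2, 2, 0)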